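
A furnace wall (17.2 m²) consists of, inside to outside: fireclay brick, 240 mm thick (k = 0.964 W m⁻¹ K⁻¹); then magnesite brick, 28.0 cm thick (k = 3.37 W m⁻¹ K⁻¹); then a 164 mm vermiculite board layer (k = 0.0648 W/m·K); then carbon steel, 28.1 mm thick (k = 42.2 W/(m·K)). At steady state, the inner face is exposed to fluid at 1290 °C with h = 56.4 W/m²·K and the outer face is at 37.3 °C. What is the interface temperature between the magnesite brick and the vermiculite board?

T = 1138 °C

Series thermal resistances, inner to outer:
  R_conv,in = 1/(hA) = 1/(56.4·17.2) = 0.001031 K/W
  R_fireclay brick = L/(kA) = 0.240/(0.964·17.2) = 0.01447 K/W
  R_magnesite brick = L/(kA) = 0.280/(3.37·17.2) = 0.004831 K/W
  R_vermiculite board = L/(kA) = 0.164/(0.0648·17.2) = 0.1471 K/W
  R_carbon steel = L/(kA) = 0.0281/(42.2·17.2) = 3.871×10^-5 K/W
ΣR = 0.001031 + 0.01447 + 0.004831 + 0.1471 + 3.871×10^-5 = 0.1675 K/W
Q = ΔT/ΣR = (1290 °C − 37.3 °C)/0.1675 = 7479 W
From the inner boundary to the magnesite brick/vermiculite board interface, ΣR_partial = 0.02033 K/W.
T_interface = T_in − Q·ΣR_partial = 1290 °C − (7479)(0.02033) = 1138 °C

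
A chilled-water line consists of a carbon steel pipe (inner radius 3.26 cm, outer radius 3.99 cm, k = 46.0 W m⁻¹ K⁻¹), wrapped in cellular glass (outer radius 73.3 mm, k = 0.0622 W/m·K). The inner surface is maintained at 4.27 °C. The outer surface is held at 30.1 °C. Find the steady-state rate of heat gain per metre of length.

Q' = 16.6 W/m

Resistance network (inner→outer):
  R'_carbon steel = ln(0.0399/0.0326)/(2πk) = 0.2021/(2π·46.0) = 6.991×10^-4 m·K/W
  R'_cellular glass = ln(0.0733/0.0399)/(2πk) = 0.6082/(2π·0.0622) = 1.556 m·K/W
ΣR = 6.991×10^-4 + 1.556 = 1.557 m·K/W
Q' = ΔT/ΣR = (4.27 °C − 30.1 °C)/1.557 = -16.6 W/m
(Negative Q' ⇒ heat flows inward; heat gain = 16.6 W/m.)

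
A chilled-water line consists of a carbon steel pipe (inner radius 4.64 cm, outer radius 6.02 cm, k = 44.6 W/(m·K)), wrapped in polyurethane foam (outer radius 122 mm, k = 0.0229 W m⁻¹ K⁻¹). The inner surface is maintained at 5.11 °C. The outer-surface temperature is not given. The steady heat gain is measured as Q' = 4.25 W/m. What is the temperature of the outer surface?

T_out = 26.0 °C

Sum the resistances:
  R'_carbon steel = ln(0.0602/0.0464)/(2πk) = 0.2604/(2π·44.6) = 9.291×10^-4 m·K/W
  R'_polyurethane foam = ln(0.122/0.0602)/(2πk) = 0.7063/(2π·0.0229) = 4.909 m·K/W
ΣR = 4.910 m·K/W
ΔT = Q'·ΣR = 4.25 × 4.910 = 20.87 K
Heat flows inward, so T_out = T_in + ΔT = 5.11 + 20.87 = 26.0 °C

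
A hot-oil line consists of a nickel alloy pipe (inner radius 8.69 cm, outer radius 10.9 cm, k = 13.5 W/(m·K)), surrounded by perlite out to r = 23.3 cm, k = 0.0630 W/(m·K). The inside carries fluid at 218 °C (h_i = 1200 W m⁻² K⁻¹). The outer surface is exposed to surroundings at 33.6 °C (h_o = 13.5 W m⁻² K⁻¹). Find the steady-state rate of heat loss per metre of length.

Series thermal resistances, inner to outer:
  R'_conv,in = 1/(2πr h) = 1/(2π·0.0869·1200) = 0.001526 m·K/W
  R'_nickel alloy = ln(0.109/0.0869)/(2πk) = 0.2266/(2π·13.5) = 0.002671 m·K/W
  R'_perlite = ln(0.233/0.109)/(2πk) = 0.7597/(2π·0.0630) = 1.919 m·K/W
  R'_conv,out = 1/(2πr h) = 1/(2π·0.233·13.5) = 0.05060 m·K/W
ΣR = 0.001526 + 0.002671 + 1.919 + 0.05060 = 1.974 m·K/W
Q' = ΔT/ΣR = (218 °C − 33.6 °C)/1.974 = 93.4 W/m

Q' = 93.4 W/m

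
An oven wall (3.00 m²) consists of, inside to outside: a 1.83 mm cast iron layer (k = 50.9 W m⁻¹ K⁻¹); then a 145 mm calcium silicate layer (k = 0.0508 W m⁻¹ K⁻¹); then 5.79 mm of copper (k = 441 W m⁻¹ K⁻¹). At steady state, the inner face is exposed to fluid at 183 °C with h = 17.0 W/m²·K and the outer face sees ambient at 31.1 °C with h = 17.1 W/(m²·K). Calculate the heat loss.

Series thermal resistances, inner to outer:
  R_conv,in = 1/(hA) = 1/(17.0·3.00) = 0.01961 K/W
  R_cast iron = L/(kA) = 0.00183/(50.9·3.00) = 1.198×10^-5 K/W
  R_calcium silicate = L/(kA) = 0.145/(0.0508·3.00) = 0.9514 K/W
  R_copper = L/(kA) = 0.00579/(441·3.00) = 4.376×10^-6 K/W
  R_conv,out = 1/(hA) = 1/(17.1·3.00) = 0.01949 K/W
ΣR = 0.01961 + 1.198×10^-5 + 0.9514 + 4.376×10^-6 + 0.01949 = 0.9905 K/W
Q = ΔT/ΣR = (183 °C − 31.1 °C)/0.9905 = 153 W

Q = 153 W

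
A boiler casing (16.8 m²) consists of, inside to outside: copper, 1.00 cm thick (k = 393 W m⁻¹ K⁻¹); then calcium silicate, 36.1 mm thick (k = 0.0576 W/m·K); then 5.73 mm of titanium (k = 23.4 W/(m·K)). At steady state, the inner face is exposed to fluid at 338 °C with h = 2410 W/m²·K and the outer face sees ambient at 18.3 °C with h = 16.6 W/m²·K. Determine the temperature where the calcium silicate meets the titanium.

Resistance network (inner→outer):
  R_conv,in = 1/(hA) = 1/(2410·16.8) = 2.470×10^-5 K/W
  R_copper = L/(kA) = 0.0100/(393·16.8) = 1.515×10^-6 K/W
  R_calcium silicate = L/(kA) = 0.0361/(0.0576·16.8) = 0.03731 K/W
  R_titanium = L/(kA) = 0.00573/(23.4·16.8) = 1.458×10^-5 K/W
  R_conv,out = 1/(hA) = 1/(16.6·16.8) = 0.003586 K/W
ΣR = 2.470×10^-5 + 1.515×10^-6 + 0.03731 + 1.458×10^-5 + 0.003586 = 0.04094 K/W
Q = ΔT/ΣR = (338 °C − 18.3 °C)/0.04094 = 7809 W
From the inner boundary to the calcium silicate/titanium interface, ΣR_partial = 0.03734 K/W.
T_interface = T_in − Q·ΣR_partial = 338 °C − (7809)(0.03734) = 46.4 °C

T = 46.4 °C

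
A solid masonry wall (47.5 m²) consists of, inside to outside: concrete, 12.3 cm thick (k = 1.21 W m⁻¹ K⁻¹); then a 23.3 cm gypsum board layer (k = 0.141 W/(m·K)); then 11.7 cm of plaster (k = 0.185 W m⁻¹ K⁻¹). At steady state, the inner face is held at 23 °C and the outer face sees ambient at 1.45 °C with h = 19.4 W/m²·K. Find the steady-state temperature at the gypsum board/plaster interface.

Series thermal resistances, inner to outer:
  R_concrete = L/(kA) = 0.123/(1.21·47.5) = 0.002140 K/W
  R_gypsum board = L/(kA) = 0.233/(0.141·47.5) = 0.03479 K/W
  R_plaster = L/(kA) = 0.117/(0.185·47.5) = 0.01331 K/W
  R_conv,out = 1/(hA) = 1/(19.4·47.5) = 0.001085 K/W
ΣR = 0.002140 + 0.03479 + 0.01331 + 0.001085 = 0.05133 K/W
Q = ΔT/ΣR = (23 °C − 1.45 °C)/0.05133 = 419.8 W
From the inner boundary to the gypsum board/plaster interface, ΣR_partial = 0.03693 K/W.
T_interface = T_in − Q·ΣR_partial = 23 °C − (419.8)(0.03693) = 7.50 °C

T = 7.50 °C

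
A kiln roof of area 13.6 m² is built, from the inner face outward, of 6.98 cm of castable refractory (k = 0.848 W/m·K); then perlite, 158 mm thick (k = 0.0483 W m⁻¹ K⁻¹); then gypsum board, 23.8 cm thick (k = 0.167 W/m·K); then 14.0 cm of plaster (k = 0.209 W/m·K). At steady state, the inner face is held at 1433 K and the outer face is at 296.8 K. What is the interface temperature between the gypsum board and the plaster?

T = 436 K

Resistance network (inner→outer):
  R_castable refractory = L/(kA) = 0.0698/(0.848·13.6) = 0.006052 K/W
  R_perlite = L/(kA) = 0.158/(0.0483·13.6) = 0.2405 K/W
  R_gypsum board = L/(kA) = 0.238/(0.167·13.6) = 0.1048 K/W
  R_plaster = L/(kA) = 0.140/(0.209·13.6) = 0.04925 K/W
ΣR = 0.006052 + 0.2405 + 0.1048 + 0.04925 = 0.4006 K/W
Q = ΔT/ΣR = (1433 K − 296.8 K)/0.4006 = 2836 W
From the inner boundary to the gypsum board/plaster interface, ΣR_partial = 0.3514 K/W.
T_interface = T_in − Q·ΣR_partial = 1433 K − (2836)(0.3514) = 436 K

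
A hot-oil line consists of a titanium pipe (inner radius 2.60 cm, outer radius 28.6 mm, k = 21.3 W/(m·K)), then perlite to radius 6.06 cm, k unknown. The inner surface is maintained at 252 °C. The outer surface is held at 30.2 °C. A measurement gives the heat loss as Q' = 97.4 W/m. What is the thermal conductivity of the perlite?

ΣR = ΔT/Q' = |252 − 30.2|/97.4 = 2.277 m·K/W
Known resistances:
  R'_titanium = ln(0.0286/0.0260)/(2πk) = 0.09531/(2π·21.3) = 7.122×10^-4 m·K/W
R_perlite = ΣR − ΣR_known = 2.277 − 7.122×10^-4 = 2.276 m·K/W
ln(r₂/r₁)/(2πk) = 2.276 ⇒ k = 0.7509/(2π·2.276) = 0.0525 W/m·K

k = 0.0525 W/m·K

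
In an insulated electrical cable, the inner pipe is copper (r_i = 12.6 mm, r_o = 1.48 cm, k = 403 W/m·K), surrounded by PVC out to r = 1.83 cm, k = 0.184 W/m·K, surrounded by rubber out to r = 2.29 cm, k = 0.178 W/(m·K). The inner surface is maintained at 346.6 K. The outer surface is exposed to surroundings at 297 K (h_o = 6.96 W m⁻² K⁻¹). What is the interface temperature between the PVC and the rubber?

Resistance network (inner→outer):
  R'_copper = ln(0.0148/0.0126)/(2πk) = 0.1609/(2π·403) = 6.356×10^-5 m·K/W
  R'_PVC = ln(0.0183/0.0148)/(2πk) = 0.2123/(2π·0.184) = 0.1836 m·K/W
  R'_rubber = ln(0.0229/0.0183)/(2πk) = 0.2242/(2π·0.178) = 0.2005 m·K/W
  R'_conv,out = 1/(2πr h) = 1/(2π·0.0229·6.96) = 0.9986 m·K/W
ΣR = 6.356×10^-5 + 0.1836 + 0.2005 + 0.9986 = 1.383 m·K/W
Q' = ΔT/ΣR = (346.6 K − 297 K)/1.383 = 35.86 W/m
From the inner boundary to the PVC/rubber interface, ΣR_partial = 0.1837 m·K/W.
T_interface = T_in − Q'·ΣR_partial = 346.6 K − (35.86)(0.1837) = 340.0 K

T = 340.0 K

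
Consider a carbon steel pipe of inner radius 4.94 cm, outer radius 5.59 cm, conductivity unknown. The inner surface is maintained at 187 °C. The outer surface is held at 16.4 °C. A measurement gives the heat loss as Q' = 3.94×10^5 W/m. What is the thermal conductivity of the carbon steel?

k = 45.4 W/m·K

ΣR = ΔT/Q' = |187 − 16.4|/3.94×10^5 = 4.330×10^-4 m·K/W
ln(r₂/r₁)/(2πk) = 4.330×10^-4 ⇒ k = 0.1236/(2π·4.330×10^-4) = 45.4 W/m·K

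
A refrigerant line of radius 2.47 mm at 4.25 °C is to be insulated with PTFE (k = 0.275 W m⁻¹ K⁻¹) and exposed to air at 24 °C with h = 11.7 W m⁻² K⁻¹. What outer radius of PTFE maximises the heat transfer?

r_cr = 2.35 cm

For a cylinder, r_cr = k_ins/h = 0.275/11.7 = 0.0235 m = 2.35 cm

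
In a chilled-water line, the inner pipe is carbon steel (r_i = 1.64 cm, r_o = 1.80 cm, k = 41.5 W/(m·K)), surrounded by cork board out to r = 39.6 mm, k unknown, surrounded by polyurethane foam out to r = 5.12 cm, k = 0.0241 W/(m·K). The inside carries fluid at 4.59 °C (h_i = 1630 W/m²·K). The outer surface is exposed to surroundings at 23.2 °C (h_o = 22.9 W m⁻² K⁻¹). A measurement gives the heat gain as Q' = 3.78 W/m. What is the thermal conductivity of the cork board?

ΣR = ΔT/Q' = |4.59 − 23.2|/3.78 = 4.923 m·K/W
Known resistances:
  R'_conv,in = 1/(2πr h) = 1/(2π·0.0164·1630) = 0.005954 m·K/W
  R'_carbon steel = ln(0.0180/0.0164)/(2πk) = 0.09309/(2π·41.5) = 3.570×10^-4 m·K/W
  R'_polyurethane foam = ln(0.0512/0.0396)/(2πk) = 0.2569/(2π·0.0241) = 1.697 m·K/W
  R'_conv,out = 1/(2πr h) = 1/(2π·0.0512·22.9) = 0.1357 m·K/W
R_cork board = ΣR − ΣR_known = 4.923 − 1.839 = 3.084 m·K/W
ln(r₂/r₁)/(2πk) = 3.084 ⇒ k = 0.7885/(2π·3.084) = 0.0407 W/m·K

k = 0.0407 W/m·K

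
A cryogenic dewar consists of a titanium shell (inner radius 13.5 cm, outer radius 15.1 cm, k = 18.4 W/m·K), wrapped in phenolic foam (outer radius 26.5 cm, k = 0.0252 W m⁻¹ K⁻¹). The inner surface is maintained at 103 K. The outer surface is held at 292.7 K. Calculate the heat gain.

Resistance network (inner→outer):
  R_titanium = (1/0.135 − 1/0.151)/(4πk) = 0.7849/(4π·18.4) = 0.003395 K/W
  R_phenolic foam = (1/0.151 − 1/0.265)/(4πk) = 2.849/(4π·0.0252) = 8.996 K/W
ΣR = 0.003395 + 8.996 = 8.999 K/W
Q = ΔT/ΣR = (103 K − 292.7 K)/8.999 = -21.1 W
(Negative Q ⇒ heat flows inward; heat gain = 21.1 W.)

Q = 21.1 W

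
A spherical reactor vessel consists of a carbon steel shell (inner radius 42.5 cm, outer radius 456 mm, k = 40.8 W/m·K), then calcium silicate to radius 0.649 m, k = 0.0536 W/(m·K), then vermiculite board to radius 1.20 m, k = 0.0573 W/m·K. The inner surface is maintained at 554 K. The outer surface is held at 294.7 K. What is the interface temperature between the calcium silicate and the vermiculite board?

Resistance network (inner→outer):
  R_carbon steel = (1/0.425 − 1/0.456)/(4πk) = 0.1600/(4π·40.8) = 3.120×10^-4 K/W
  R_calcium silicate = (1/0.456 − 1/0.649)/(4πk) = 0.6522/(4π·0.0536) = 0.9682 K/W
  R_vermiculite board = (1/0.649 − 1/1.20)/(4πk) = 0.7075/(4π·0.0573) = 0.9826 K/W
ΣR = 3.120×10^-4 + 0.9682 + 0.9826 = 1.951 K/W
Q = ΔT/ΣR = (554 K − 294.7 K)/1.951 = 132.9 W
From the inner boundary to the calcium silicate/vermiculite board interface, ΣR_partial = 0.9685 K/W.
T_interface = T_in − Q·ΣR_partial = 554 K − (132.9)(0.9685) = 425 K

T = 425 K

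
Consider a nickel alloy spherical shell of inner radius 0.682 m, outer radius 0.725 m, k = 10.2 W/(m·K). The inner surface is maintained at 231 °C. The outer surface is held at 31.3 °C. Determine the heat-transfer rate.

Q = 4πk·ΔT/(1/r₁ − 1/r₂) = 4π × 10.2 × 199.7 / (1/0.682 − 1/0.725) = 2.94×10^5 W

Q = 294 kW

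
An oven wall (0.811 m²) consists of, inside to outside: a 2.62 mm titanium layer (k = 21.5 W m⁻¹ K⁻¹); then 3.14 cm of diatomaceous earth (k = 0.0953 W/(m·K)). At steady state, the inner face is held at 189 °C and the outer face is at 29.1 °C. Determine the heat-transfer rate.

Series thermal resistances, inner to outer:
  R_titanium = L/(kA) = 0.00262/(21.5·0.811) = 1.503×10^-4 K/W
  R_diatomaceous earth = L/(kA) = 0.0314/(0.0953·0.811) = 0.4063 K/W
ΣR = 1.503×10^-4 + 0.4063 = 0.4065 K/W
Q = ΔT/ΣR = (189 °C − 29.1 °C)/0.4065 = 393 W

Q = 393 W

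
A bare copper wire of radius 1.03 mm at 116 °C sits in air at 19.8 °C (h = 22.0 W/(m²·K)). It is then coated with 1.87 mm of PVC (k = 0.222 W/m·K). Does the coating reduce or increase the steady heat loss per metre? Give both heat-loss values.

increases: 13.7 → 29.7 W/m

Critical radius for a cylinder: r_cr = k/h = 0.0101 m = 1.01 cm.
Outer radius after coating: r₂ = 0.00103 + 0.00187 = 0.00290 m.
Since r₁ < r_cr and r₂ ≤ r_cr, the coating moves toward the maximum at r_cr — heat loss rises.
Bare: R = 1/(2πr₁h) = 7.024 m·K/W; Q = 96.2/7.024 = 13.7 W/m.
Coated: R = R_cond + R_conv = 3.237 m·K/W; Q = 96.2/3.237 = 29.7 W/m.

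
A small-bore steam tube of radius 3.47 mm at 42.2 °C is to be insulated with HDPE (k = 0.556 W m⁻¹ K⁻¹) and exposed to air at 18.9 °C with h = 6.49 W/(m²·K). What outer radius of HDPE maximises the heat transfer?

For a cylinder, r_cr = k_ins/h = 0.556/6.49 = 0.0857 m = 8.57 cm

r_cr = 8.57 cm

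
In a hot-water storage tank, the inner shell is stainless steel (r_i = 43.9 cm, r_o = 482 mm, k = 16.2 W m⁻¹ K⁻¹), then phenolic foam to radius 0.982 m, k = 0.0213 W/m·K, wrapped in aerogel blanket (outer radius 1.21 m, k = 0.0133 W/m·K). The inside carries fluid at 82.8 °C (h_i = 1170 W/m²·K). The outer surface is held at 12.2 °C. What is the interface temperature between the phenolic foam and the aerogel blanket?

T = 28.1 °C

Resistance network (inner→outer):
  R_conv,in = 1/(4πr²h) = 1/(4π·0.439²·1170) = 3.529×10^-4 K/W
  R_stainless steel = (1/0.439 − 1/0.482)/(4πk) = 0.2032/(4π·16.2) = 9.982×10^-4 K/W
  R_phenolic foam = (1/0.482 − 1/0.982)/(4πk) = 1.056/(4π·0.0213) = 3.947 K/W
  R_aerogel blanket = (1/0.982 − 1/1.21)/(4πk) = 0.1919/(4π·0.0133) = 1.148 K/W
ΣR = 3.529×10^-4 + 9.982×10^-4 + 3.947 + 1.148 = 5.096 K/W
Q = ΔT/ΣR = (82.8 °C − 12.2 °C)/5.096 = 13.85 W
From the inner boundary to the phenolic foam/aerogel blanket interface, ΣR_partial = 3.948 K/W.
T_interface = T_in − Q·ΣR_partial = 82.8 °C − (13.85)(3.948) = 28.1 °C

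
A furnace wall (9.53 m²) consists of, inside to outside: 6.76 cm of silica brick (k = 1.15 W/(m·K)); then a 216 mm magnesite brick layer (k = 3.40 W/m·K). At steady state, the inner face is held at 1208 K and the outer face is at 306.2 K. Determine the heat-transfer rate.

Q = 70300 W

Series thermal resistances, inner to outer:
  R_silica brick = L/(kA) = 0.0676/(1.15·9.53) = 0.006168 K/W
  R_magnesite brick = L/(kA) = 0.216/(3.40·9.53) = 0.006666 K/W
ΣR = 0.006168 + 0.006666 = 0.01283 K/W
Q = ΔT/ΣR = (1208 K − 306.2 K)/0.01283 = 70300 W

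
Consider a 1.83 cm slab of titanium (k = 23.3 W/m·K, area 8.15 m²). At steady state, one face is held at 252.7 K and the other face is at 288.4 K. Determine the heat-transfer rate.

Q = 3.70×10^5 W

Q = kA·ΔT/L = 23.3 × 8.15 × |252.7 K − 288.4 K| / 0.0183 = 3.70×10^5 W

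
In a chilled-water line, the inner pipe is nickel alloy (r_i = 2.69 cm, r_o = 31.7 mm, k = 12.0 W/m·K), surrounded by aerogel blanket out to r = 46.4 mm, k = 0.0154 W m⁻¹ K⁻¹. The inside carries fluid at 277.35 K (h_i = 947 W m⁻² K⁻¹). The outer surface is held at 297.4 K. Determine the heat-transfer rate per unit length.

Treat each layer as a resistance in series:
  R'_conv,in = 1/(2πr h) = 1/(2π·0.0269·947) = 0.006248 m·K/W
  R'_nickel alloy = ln(0.0317/0.0269)/(2πk) = 0.1642/(2π·12.0) = 0.002178 m·K/W
  R'_aerogel blanket = ln(0.0464/0.0317)/(2πk) = 0.3810/(2π·0.0154) = 3.937 m·K/W
ΣR = 0.006248 + 0.002178 + 3.937 = 3.945 m·K/W
Q' = ΔT/ΣR = (277.35 K − 297.4 K)/3.945 = -5.08 W/m
(Negative Q' ⇒ heat flows inward; heat gain = 5.08 W/m.)

Q' = 5.08 W/m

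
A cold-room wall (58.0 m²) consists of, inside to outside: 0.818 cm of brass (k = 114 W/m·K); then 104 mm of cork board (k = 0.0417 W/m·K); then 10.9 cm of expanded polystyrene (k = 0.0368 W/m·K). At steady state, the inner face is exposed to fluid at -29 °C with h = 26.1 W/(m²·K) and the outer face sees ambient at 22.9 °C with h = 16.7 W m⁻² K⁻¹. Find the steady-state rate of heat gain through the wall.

Q = 542 W

Series thermal resistances, inner to outer:
  R_conv,in = 1/(hA) = 1/(26.1·58.0) = 6.606×10^-4 K/W
  R_brass = L/(kA) = 0.00818/(114·58.0) = 1.237×10^-6 K/W
  R_cork board = L/(kA) = 0.104/(0.0417·58.0) = 0.04300 K/W
  R_expanded polystyrene = L/(kA) = 0.109/(0.0368·58.0) = 0.05107 K/W
  R_conv,out = 1/(hA) = 1/(16.7·58.0) = 0.001032 K/W
ΣR = 6.606×10^-4 + 1.237×10^-6 + 0.04300 + 0.05107 + 0.001032 = 0.09576 K/W
Q = ΔT/ΣR = (-29 °C − 22.9 °C)/0.09576 = -542 W
(Negative Q ⇒ heat flows inward; heat gain = 542 W.)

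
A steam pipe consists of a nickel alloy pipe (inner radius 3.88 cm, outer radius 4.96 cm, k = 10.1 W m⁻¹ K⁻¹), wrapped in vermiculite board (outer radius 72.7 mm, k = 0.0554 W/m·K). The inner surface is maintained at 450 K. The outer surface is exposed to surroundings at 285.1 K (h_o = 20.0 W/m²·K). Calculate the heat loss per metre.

Resistance network (inner→outer):
  R'_nickel alloy = ln(0.0496/0.0388)/(2πk) = 0.2456/(2π·10.1) = 0.003870 m·K/W
  R'_vermiculite board = ln(0.0727/0.0496)/(2πk) = 0.3824/(2π·0.0554) = 1.098 m·K/W
  R'_conv,out = 1/(2πr h) = 1/(2π·0.0727·20.0) = 0.1095 m·K/W
ΣR = 0.003870 + 1.098 + 0.1095 = 1.211 m·K/W
Q' = ΔT/ΣR = (450 K − 285.1 K)/1.211 = 136 W/m

Q' = 136 W/m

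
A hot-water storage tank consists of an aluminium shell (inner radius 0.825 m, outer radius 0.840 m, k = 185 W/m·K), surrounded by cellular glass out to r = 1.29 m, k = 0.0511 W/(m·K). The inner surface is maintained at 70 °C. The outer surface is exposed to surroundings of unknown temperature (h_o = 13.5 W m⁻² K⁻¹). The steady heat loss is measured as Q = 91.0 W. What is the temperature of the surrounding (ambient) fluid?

T_out = 10.8 °C

Sum the resistances:
  R_aluminium = (1/0.825 − 1/0.840)/(4πk) = 0.02165/(4π·185) = 9.311×10^-6 K/W
  R_cellular glass = (1/0.840 − 1/1.29)/(4πk) = 0.4153/(4π·0.0511) = 0.6467 K/W
  R_conv,out = 1/(4πr²h) = 1/(4π·1.29²·13.5) = 0.003542 K/W
ΣR = 0.6503 K/W
ΔT = Q·ΣR = 91.0 × 0.6503 = 59.18 K
Heat flows outward, so T_out = T_in − ΔT = 70 − 59.18 = 10.8 °C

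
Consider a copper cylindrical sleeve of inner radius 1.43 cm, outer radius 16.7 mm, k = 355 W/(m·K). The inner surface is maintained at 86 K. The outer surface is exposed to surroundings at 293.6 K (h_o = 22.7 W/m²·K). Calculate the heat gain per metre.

Q' = 494 W/m

Series thermal resistances, inner to outer:
  R'_copper = ln(0.0167/0.0143)/(2πk) = 0.1551/(2π·355) = 6.956×10^-5 m·K/W
  R'_conv,out = 1/(2πr h) = 1/(2π·0.0167·22.7) = 0.4198 m·K/W
ΣR = 6.956×10^-5 + 0.4198 = 0.4199 m·K/W
Q' = ΔT/ΣR = (86 K − 293.6 K)/0.4199 = -494 W/m
(Negative Q' ⇒ heat flows inward; heat gain = 494 W/m.)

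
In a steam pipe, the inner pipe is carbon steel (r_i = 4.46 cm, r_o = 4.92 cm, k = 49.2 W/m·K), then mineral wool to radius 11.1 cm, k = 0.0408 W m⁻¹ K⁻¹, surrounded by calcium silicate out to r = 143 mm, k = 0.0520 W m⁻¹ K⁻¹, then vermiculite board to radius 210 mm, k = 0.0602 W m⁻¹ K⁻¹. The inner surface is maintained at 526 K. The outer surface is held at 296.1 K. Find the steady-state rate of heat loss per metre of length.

Treat each layer as a resistance in series:
  R'_carbon steel = ln(0.0492/0.0446)/(2πk) = 0.09816/(2π·49.2) = 3.175×10^-4 m·K/W
  R'_mineral wool = ln(0.111/0.0492)/(2πk) = 0.8136/(2π·0.0408) = 3.174 m·K/W
  R'_calcium silicate = ln(0.143/0.111)/(2πk) = 0.2533/(2π·0.0520) = 0.7753 m·K/W
  R'_vermiculite board = ln(0.210/0.143)/(2πk) = 0.3843/(2π·0.0602) = 1.016 m·K/W
ΣR = 3.175×10^-4 + 3.174 + 0.7753 + 1.016 = 4.966 m·K/W
Q' = ΔT/ΣR = (526 K − 296.1 K)/4.966 = 46.3 W/m

Q' = 46.3 W/m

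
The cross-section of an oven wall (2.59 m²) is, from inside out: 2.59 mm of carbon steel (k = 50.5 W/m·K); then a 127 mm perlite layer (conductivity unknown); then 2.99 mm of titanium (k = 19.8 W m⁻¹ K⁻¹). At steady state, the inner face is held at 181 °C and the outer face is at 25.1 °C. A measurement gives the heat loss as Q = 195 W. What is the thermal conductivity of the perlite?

k = 0.0613 W/m·K

ΣR = ΔT/Q = |181 − 25.1|/195 = 0.7995 K/W
Known resistances:
  R_carbon steel = L/(kA) = 0.00259/(50.5·2.59) = 1.980×10^-5 K/W
  R_titanium = L/(kA) = 0.00299/(19.8·2.59) = 5.831×10^-5 K/W
R_perlite = ΣR − ΣR_known = 0.7995 − 7.811×10^-5 = 0.7994 K/W
L/(kA) = 0.7994 ⇒ k = 0.127/(0.7994·2.59) = 0.0613 W/m·K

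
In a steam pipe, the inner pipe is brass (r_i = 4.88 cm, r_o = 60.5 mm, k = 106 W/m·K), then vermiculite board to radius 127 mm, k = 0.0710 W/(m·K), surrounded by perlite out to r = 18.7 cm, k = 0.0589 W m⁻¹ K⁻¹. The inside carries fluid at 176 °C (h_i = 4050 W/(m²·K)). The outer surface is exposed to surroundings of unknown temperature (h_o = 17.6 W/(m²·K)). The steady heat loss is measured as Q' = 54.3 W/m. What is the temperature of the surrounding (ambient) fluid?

T_out = 26.3 °C

Sum the resistances:
  R'_conv,in = 1/(2πr h) = 1/(2π·0.0488·4050) = 8.053×10^-4 m·K/W
  R'_brass = ln(0.0605/0.0488)/(2πk) = 0.2149/(2π·106) = 3.227×10^-4 m·K/W
  R'_vermiculite board = ln(0.127/0.0605)/(2πk) = 0.7415/(2π·0.0710) = 1.662 m·K/W
  R'_perlite = ln(0.187/0.127)/(2πk) = 0.3869/(2π·0.0589) = 1.046 m·K/W
  R'_conv,out = 1/(2πr h) = 1/(2π·0.187·17.6) = 0.04836 m·K/W
ΣR = 2.757 m·K/W
ΔT = Q'·ΣR = 54.3 × 2.757 = 149.7 K
Heat flows outward, so T_out = T_in − ΔT = 176 − 149.7 = 26.3 °C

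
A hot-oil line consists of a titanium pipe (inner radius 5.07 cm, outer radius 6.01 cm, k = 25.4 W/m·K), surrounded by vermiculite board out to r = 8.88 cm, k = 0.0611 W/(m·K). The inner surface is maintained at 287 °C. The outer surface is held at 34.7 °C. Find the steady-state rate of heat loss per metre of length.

Q' = 248 W/m

Treat each layer as a resistance in series:
  R'_titanium = ln(0.0601/0.0507)/(2πk) = 0.1701/(2π·25.4) = 0.001066 m·K/W
  R'_vermiculite board = ln(0.0888/0.0601)/(2πk) = 0.3904/(2π·0.0611) = 1.017 m·K/W
ΣR = 0.001066 + 1.017 = 1.018 m·K/W
Q' = ΔT/ΣR = (287 °C − 34.7 °C)/1.018 = 248 W/m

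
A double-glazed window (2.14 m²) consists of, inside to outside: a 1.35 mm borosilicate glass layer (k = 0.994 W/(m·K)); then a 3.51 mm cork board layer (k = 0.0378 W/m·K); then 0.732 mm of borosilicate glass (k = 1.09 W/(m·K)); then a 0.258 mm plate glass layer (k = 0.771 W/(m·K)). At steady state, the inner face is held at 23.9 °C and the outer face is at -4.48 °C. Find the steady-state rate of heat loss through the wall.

Series thermal resistances, inner to outer:
  R_borosilicate glass = L/(kA) = 0.00135/(0.994·2.14) = 6.346×10^-4 K/W
  R_cork board = L/(kA) = 0.00351/(0.0378·2.14) = 0.04339 K/W
  R_borosilicate glass = L/(kA) = 7.32×10^-4/(1.09·2.14) = 3.138×10^-4 K/W
  R_plate glass = L/(kA) = 2.58×10^-4/(0.771·2.14) = 1.564×10^-4 K/W
ΣR = 6.346×10^-4 + 0.04339 + 3.138×10^-4 + 1.564×10^-4 = 0.04449 K/W
Q = ΔT/ΣR = (23.9 °C − -4.48 °C)/0.04449 = 638 W

Q = 638 W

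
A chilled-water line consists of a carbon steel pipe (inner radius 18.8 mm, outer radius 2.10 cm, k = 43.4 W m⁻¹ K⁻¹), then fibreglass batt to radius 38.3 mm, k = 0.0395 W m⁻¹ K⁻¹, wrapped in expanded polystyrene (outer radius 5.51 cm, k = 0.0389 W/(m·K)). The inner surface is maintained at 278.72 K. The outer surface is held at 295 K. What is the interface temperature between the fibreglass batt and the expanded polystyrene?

Treat each layer as a resistance in series:
  R'_carbon steel = ln(0.0210/0.0188)/(2πk) = 0.1107/(2π·43.4) = 4.058×10^-4 m·K/W
  R'_fibreglass batt = ln(0.0383/0.0210)/(2πk) = 0.6009/(2π·0.0395) = 2.421 m·K/W
  R'_expanded polystyrene = ln(0.0551/0.0383)/(2πk) = 0.3637/(2π·0.0389) = 1.488 m·K/W
ΣR = 4.058×10^-4 + 2.421 + 1.488 = 3.909 m·K/W
Q' = ΔT/ΣR = (278.72 K − 295 K)/3.909 = -4.165 W/m
From the inner boundary to the fibreglass batt/expanded polystyrene interface, ΣR_partial = 2.421 m·K/W.
T_interface = T_in − Q'·ΣR_partial = 278.72 K − (-4.165)(2.421) = 288.8 K

T = 288.8 K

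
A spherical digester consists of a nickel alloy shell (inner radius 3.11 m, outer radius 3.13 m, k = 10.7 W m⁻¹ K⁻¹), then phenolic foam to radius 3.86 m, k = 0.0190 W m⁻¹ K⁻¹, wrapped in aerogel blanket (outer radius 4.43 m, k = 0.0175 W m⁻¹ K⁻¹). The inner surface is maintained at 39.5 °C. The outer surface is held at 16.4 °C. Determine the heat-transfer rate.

Resistance network (inner→outer):
  R_nickel alloy = (1/3.11 − 1/3.13)/(4πk) = 0.002055/(4π·10.7) = 1.528×10^-5 K/W
  R_phenolic foam = (1/3.13 − 1/3.86)/(4πk) = 0.06042/(4π·0.0190) = 0.2531 K/W
  R_aerogel blanket = (1/3.86 − 1/4.43)/(4πk) = 0.03333/(4π·0.0175) = 0.1516 K/W
ΣR = 1.528×10^-5 + 0.2531 + 0.1516 = 0.4047 K/W
Q = ΔT/ΣR = (39.5 °C − 16.4 °C)/0.4047 = 57.1 W

Q = 57.1 W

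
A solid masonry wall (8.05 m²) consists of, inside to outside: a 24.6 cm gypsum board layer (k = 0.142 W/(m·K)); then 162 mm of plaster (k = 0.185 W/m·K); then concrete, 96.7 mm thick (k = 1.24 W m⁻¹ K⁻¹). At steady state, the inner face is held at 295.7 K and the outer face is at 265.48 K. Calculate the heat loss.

Q = 90.6 W

Series thermal resistances, inner to outer:
  R_gypsum board = L/(kA) = 0.246/(0.142·8.05) = 0.2152 K/W
  R_plaster = L/(kA) = 0.162/(0.185·8.05) = 0.1088 K/W
  R_concrete = L/(kA) = 0.0967/(1.24·8.05) = 0.009687 K/W
ΣR = 0.2152 + 0.1088 + 0.009687 = 0.3337 K/W
Q = ΔT/ΣR = (295.7 K − 265.48 K)/0.3337 = 90.6 W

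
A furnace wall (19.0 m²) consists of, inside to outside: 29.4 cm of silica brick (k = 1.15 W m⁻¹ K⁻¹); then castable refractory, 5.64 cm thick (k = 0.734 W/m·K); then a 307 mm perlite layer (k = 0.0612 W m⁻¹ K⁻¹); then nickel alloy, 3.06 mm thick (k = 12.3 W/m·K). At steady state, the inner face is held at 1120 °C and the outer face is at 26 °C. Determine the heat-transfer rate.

Q = 3890 W

Series thermal resistances, inner to outer:
  R_silica brick = L/(kA) = 0.294/(1.15·19.0) = 0.01346 K/W
  R_castable refractory = L/(kA) = 0.0564/(0.734·19.0) = 0.004044 K/W
  R_perlite = L/(kA) = 0.307/(0.0612·19.0) = 0.2640 K/W
  R_nickel alloy = L/(kA) = 0.00306/(12.3·19.0) = 1.309×10^-5 K/W
ΣR = 0.01346 + 0.004044 + 0.2640 + 1.309×10^-5 = 0.2815 K/W
Q = ΔT/ΣR = (1120 °C − 26 °C)/0.2815 = 3890 W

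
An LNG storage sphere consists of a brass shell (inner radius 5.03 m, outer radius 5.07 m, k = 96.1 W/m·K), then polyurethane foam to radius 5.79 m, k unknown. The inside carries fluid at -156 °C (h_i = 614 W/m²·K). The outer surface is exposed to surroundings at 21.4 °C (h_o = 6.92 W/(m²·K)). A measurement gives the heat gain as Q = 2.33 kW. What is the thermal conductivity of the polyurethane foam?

ΣR = ΔT/Q = |-156 − 21.4|/2330 = 0.07614 K/W
Known resistances:
  R_conv,in = 1/(4πr²h) = 1/(4π·5.03²·614) = 5.123×10^-6 K/W
  R_brass = (1/5.03 − 1/5.07)/(4πk) = 0.001568/(4π·96.1) = 1.299×10^-6 K/W
  R_conv,out = 1/(4πr²h) = 1/(4π·5.79²·6.92) = 3.430×10^-4 K/W
R_polyurethane foam = ΣR − ΣR_known = 0.07614 − 3.494×10^-4 = 0.07579 K/W
(1/r₁−1/r₂)/(4πk) = 0.07579 ⇒ k = 0.02453/(4π·0.07579) = 0.0258 W/m·K

k = 0.0258 W/m·K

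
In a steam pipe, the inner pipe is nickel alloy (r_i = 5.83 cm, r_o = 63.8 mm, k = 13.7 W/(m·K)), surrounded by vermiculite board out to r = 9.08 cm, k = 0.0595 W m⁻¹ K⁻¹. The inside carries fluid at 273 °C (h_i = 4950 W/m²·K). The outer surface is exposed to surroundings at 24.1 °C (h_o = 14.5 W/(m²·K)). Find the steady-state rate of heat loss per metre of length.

Q' = 233 W/m

Treat each layer as a resistance in series:
  R'_conv,in = 1/(2πr h) = 1/(2π·0.0583·4950) = 5.515×10^-4 m·K/W
  R'_nickel alloy = ln(0.0638/0.0583)/(2πk) = 0.09015/(2π·13.7) = 0.001047 m·K/W
  R'_vermiculite board = ln(0.0908/0.0638)/(2πk) = 0.3529/(2π·0.0595) = 0.9440 m·K/W
  R'_conv,out = 1/(2πr h) = 1/(2π·0.0908·14.5) = 0.1209 m·K/W
ΣR = 5.515×10^-4 + 0.001047 + 0.9440 + 0.1209 = 1.066 m·K/W
Q' = ΔT/ΣR = (273 °C − 24.1 °C)/1.066 = 233 W/m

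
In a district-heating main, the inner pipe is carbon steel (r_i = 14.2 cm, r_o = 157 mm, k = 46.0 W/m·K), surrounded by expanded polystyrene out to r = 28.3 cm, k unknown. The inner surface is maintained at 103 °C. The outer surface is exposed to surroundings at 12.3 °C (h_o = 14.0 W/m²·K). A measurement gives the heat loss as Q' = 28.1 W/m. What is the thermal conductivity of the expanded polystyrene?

ΣR = ΔT/Q' = |103 − 12.3|/28.1 = 3.228 m·K/W
Known resistances:
  R'_carbon steel = ln(0.157/0.142)/(2πk) = 0.1004/(2π·46.0) = 3.474×10^-4 m·K/W
  R'_conv,out = 1/(2πr h) = 1/(2π·0.283·14.0) = 0.04017 m·K/W
R_expanded polystyrene = ΣR − ΣR_known = 3.228 − 0.04052 = 3.187 m·K/W
ln(r₂/r₁)/(2πk) = 3.187 ⇒ k = 0.5892/(2π·3.187) = 0.0294 W/m·K

k = 0.0294 W/m·K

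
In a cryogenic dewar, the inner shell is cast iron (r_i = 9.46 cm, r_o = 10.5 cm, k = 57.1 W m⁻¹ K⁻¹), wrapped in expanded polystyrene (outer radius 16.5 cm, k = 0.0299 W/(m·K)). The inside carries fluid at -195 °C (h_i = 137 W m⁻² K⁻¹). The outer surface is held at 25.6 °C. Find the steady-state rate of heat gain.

Treat each layer as a resistance in series:
  R_conv,in = 1/(4πr²h) = 1/(4π·0.0946²·137) = 0.06491 K/W
  R_cast iron = (1/0.0946 − 1/0.105)/(4πk) = 1.047/(4π·57.1) = 0.001459 K/W
  R_expanded polystyrene = (1/0.105 − 1/0.165)/(4πk) = 3.463/(4π·0.0299) = 9.217 K/W
ΣR = 0.06491 + 0.001459 + 9.217 = 9.283 K/W
Q = ΔT/ΣR = (-195 °C − 25.6 °C)/9.283 = -23.8 W
(Negative Q ⇒ heat flows inward; heat gain = 23.8 W.)

Q = 23.8 W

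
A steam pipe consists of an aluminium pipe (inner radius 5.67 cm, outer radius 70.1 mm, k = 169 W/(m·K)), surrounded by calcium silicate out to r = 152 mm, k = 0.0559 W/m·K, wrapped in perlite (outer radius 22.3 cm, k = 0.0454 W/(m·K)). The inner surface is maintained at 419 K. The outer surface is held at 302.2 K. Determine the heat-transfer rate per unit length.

Q' = 32.9 W/m

Treat each layer as a resistance in series:
  R'_aluminium = ln(0.0701/0.0567)/(2πk) = 0.2121/(2π·169) = 1.998×10^-4 m·K/W
  R'_calcium silicate = ln(0.152/0.0701)/(2πk) = 0.7740/(2π·0.0559) = 2.204 m·K/W
  R'_perlite = ln(0.223/0.152)/(2πk) = 0.3833/(2π·0.0454) = 1.344 m·K/W
ΣR = 1.998×10^-4 + 2.204 + 1.344 = 3.548 m·K/W
Q' = ΔT/ΣR = (419 K − 302.2 K)/3.548 = 32.9 W/m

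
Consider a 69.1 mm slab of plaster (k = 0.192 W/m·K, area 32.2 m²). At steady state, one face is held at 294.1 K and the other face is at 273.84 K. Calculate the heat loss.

Q = 1810 W

Q = kA·ΔT/L = 0.192 × 32.2 × |294.1 K − 273.84 K| / 0.0691 = 1810 W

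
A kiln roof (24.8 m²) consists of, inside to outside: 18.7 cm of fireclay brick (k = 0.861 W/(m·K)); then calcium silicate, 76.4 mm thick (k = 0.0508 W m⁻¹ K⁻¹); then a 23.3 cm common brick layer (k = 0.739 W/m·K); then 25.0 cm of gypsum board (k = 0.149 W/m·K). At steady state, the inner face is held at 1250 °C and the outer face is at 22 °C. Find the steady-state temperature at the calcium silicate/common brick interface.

Series thermal resistances, inner to outer:
  R_fireclay brick = L/(kA) = 0.187/(0.861·24.8) = 0.008758 K/W
  R_calcium silicate = L/(kA) = 0.0764/(0.0508·24.8) = 0.06064 K/W
  R_common brick = L/(kA) = 0.233/(0.739·24.8) = 0.01271 K/W
  R_gypsum board = L/(kA) = 0.250/(0.149·24.8) = 0.06766 K/W
ΣR = 0.008758 + 0.06064 + 0.01271 + 0.06766 = 0.1498 K/W
Q = ΔT/ΣR = (1250 °C − 22 °C)/0.1498 = 8198 W
From the inner boundary to the calcium silicate/common brick interface, ΣR_partial = 0.06940 K/W.
T_interface = T_in − Q·ΣR_partial = 1250 °C − (8198)(0.06940) = 681 °C

T = 681 °C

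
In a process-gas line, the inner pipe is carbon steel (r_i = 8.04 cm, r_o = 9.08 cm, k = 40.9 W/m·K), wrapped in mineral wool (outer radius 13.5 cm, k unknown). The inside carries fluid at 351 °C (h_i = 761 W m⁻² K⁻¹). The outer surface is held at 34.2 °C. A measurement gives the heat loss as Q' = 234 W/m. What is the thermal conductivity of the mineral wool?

k = 0.0467 W/m·K

ΣR = ΔT/Q' = |351 − 34.2|/234 = 1.354 m·K/W
Known resistances:
  R'_conv,in = 1/(2πr h) = 1/(2π·0.0804·761) = 0.002601 m·K/W
  R'_carbon steel = ln(0.0908/0.0804)/(2πk) = 0.1216/(2π·40.9) = 4.734×10^-4 m·K/W
R_mineral wool = ΣR − ΣR_known = 1.354 − 0.003074 = 1.351 m·K/W
ln(r₂/r₁)/(2πk) = 1.351 ⇒ k = 0.3966/(2π·1.351) = 0.0467 W/m·K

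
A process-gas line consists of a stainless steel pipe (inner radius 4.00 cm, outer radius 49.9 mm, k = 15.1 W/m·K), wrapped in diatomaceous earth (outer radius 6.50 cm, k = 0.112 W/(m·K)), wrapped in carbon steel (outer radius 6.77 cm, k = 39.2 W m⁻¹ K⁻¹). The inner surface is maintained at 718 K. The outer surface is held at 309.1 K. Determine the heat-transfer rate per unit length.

Q' = 1080 W/m

Resistance network (inner→outer):
  R'_stainless steel = ln(0.0499/0.0400)/(2πk) = 0.2211/(2π·15.1) = 0.002331 m·K/W
  R'_diatomaceous earth = ln(0.0650/0.0499)/(2πk) = 0.2644/(2π·0.112) = 0.3757 m·K/W
  R'_carbon steel = ln(0.0677/0.0650)/(2πk) = 0.04070/(2π·39.2) = 1.652×10^-4 m·K/W
ΣR = 0.002331 + 0.3757 + 1.652×10^-4 = 0.3782 m·K/W
Q' = ΔT/ΣR = (718 K − 309.1 K)/0.3782 = 1080 W/m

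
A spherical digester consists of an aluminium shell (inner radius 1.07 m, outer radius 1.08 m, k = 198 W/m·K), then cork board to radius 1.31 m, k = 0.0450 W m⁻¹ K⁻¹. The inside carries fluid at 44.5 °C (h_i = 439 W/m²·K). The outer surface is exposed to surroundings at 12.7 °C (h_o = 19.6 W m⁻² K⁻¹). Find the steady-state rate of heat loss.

Resistance network (inner→outer):
  R_conv,in = 1/(4πr²h) = 1/(4π·1.07²·439) = 1.583×10^-4 K/W
  R_aluminium = (1/1.07 − 1/1.08)/(4πk) = 0.008654/(4π·198) = 3.478×10^-6 K/W
  R_cork board = (1/1.08 − 1/1.31)/(4πk) = 0.1626/(4π·0.0450) = 0.2875 K/W
  R_conv,out = 1/(4πr²h) = 1/(4π·1.31²·19.6) = 0.002366 K/W
ΣR = 1.583×10^-4 + 3.478×10^-6 + 0.2875 + 0.002366 = 0.2900 K/W
Q = ΔT/ΣR = (44.5 °C − 12.7 °C)/0.2900 = 110 W

Q = 110 W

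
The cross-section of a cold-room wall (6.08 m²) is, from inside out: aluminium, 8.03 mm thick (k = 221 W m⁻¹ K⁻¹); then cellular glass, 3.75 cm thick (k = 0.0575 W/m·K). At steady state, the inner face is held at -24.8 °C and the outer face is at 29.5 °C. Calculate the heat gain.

Q = 506 W

Resistance network (inner→outer):
  R_aluminium = L/(kA) = 0.00803/(221·6.08) = 5.976×10^-6 K/W
  R_cellular glass = L/(kA) = 0.0375/(0.0575·6.08) = 0.1073 K/W
ΣR = 5.976×10^-6 + 0.1073 = 0.1073 K/W
Q = ΔT/ΣR = (-24.8 °C − 29.5 °C)/0.1073 = -506 W
(Negative Q ⇒ heat flows inward; heat gain = 506 W.)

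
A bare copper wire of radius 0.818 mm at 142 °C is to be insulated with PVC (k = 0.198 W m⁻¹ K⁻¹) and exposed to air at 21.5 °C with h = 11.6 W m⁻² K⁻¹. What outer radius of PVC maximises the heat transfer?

r_cr = 1.71 cm

For a cylinder, r_cr = k_ins/h = 0.198/11.6 = 0.0171 m = 1.71 cm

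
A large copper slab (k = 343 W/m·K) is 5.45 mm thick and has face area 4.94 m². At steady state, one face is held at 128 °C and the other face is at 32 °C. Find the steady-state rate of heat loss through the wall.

Q = 29800 kW

Q = kA·ΔT/L = 343 × 4.94 × |128 °C − 32 °C| / 0.00545 = 2.98×10^7 W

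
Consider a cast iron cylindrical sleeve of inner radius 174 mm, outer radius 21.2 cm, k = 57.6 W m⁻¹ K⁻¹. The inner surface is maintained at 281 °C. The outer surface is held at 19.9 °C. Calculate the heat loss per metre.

Q' = 478 kW/m

Q' = 2πk·ΔT/ln(r₂/r₁) = 2π × 57.6 × 261.1 / ln(0.212/0.174) = 4.78×10^5 W/m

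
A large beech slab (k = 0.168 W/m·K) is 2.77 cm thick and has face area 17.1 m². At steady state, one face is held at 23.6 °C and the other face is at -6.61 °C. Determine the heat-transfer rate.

Q = kA·ΔT/L = 0.168 × 17.1 × |23.6 °C − -6.61 °C| / 0.0277 = 3130 W

Q = 3130 W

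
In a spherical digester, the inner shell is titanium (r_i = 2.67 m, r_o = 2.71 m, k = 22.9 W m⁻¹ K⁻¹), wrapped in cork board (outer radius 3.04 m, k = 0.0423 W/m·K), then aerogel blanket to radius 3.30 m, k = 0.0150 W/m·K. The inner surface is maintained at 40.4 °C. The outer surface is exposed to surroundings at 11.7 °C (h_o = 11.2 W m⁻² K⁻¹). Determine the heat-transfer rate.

Resistance network (inner→outer):
  R_titanium = (1/2.67 − 1/2.71)/(4πk) = 0.005528/(4π·22.9) = 1.921×10^-5 K/W
  R_cork board = (1/2.71 − 1/3.04)/(4πk) = 0.04006/(4π·0.0423) = 0.07536 K/W
  R_aerogel blanket = (1/3.04 − 1/3.30)/(4πk) = 0.02592/(4π·0.0150) = 0.1375 K/W
  R_conv,out = 1/(4πr²h) = 1/(4π·3.30²·11.2) = 6.524×10^-4 K/W
ΣR = 1.921×10^-5 + 0.07536 + 0.1375 + 6.524×10^-4 = 0.2135 K/W
Q = ΔT/ΣR = (40.4 °C − 11.7 °C)/0.2135 = 134 W

Q = 134 W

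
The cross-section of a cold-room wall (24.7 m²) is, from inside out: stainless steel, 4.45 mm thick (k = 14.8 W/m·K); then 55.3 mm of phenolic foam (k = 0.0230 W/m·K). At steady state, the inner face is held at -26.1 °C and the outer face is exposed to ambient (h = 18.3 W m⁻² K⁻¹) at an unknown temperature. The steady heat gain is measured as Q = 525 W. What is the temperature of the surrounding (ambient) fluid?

Sum the resistances:
  R_stainless steel = L/(kA) = 0.00445/(14.8·24.7) = 1.217×10^-5 K/W
  R_phenolic foam = L/(kA) = 0.0553/(0.0230·24.7) = 0.09734 K/W
  R_conv,out = 1/(hA) = 1/(18.3·24.7) = 0.002212 K/W
ΣR = 0.09957 K/W
ΔT = Q·ΣR = 525 × 0.09957 = 52.27 K
Heat flows inward, so T_out = T_in + ΔT = -26.1 + 52.27 = 26.2 °C

T_out = 26.2 °C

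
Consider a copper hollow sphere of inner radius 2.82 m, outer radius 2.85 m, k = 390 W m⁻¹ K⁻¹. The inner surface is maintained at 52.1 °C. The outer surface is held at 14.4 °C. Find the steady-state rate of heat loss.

Q = 4πk·ΔT/(1/r₁ − 1/r₂) = 4π × 390 × 37.7 / (1/2.82 − 1/2.85) = 4.95×10^7 W

Q = 49500 kW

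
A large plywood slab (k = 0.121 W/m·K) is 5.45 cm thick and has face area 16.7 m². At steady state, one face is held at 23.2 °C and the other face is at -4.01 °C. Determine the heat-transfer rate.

Q = 1010 W

Q = kA·ΔT/L = 0.121 × 16.7 × |23.2 °C − -4.01 °C| / 0.0545 = 1010 W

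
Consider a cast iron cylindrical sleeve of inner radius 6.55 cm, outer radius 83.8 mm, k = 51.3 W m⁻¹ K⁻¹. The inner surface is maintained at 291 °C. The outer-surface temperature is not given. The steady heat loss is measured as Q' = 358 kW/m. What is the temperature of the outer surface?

Series resistances:
  R'_cast iron = ln(0.0838/0.0655)/(2πk) = 0.2464/(2π·51.3) = 7.644×10^-4 m·K/W
ΣR = 7.644×10^-4 m·K/W
ΔT = Q'·ΣR = 3.58×10^5 × 7.644×10^-4 = 273.7 K
Heat flows outward, so T_out = T_in − ΔT = 291 − 273.7 = 17.3 °C

T_out = 17.3 °C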